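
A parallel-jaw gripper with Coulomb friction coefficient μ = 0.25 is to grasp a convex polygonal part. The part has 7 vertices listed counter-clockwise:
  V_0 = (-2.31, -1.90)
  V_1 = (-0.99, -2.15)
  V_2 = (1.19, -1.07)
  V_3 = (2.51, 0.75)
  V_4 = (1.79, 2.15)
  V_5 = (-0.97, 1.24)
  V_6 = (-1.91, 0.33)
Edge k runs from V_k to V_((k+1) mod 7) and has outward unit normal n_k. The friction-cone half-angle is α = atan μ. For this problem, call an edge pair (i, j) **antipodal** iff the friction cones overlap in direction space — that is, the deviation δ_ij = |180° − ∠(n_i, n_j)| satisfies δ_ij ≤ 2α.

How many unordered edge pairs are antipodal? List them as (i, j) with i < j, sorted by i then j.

α = atan 0.25 = 14.04°;  2α = 28.07°
n_0 = (-0.1861, -0.9825)
n_1 = (+0.4439, -0.8961)
n_2 = (+0.8095, -0.5871)
n_3 = (+0.8893, +0.4573)
n_4 = (-0.3131, +0.9497)
n_5 = (-0.6955, +0.7185)
n_6 = (-0.9843, +0.1766)
  (0,1): δ = 142.92°  ·
  (0,2): δ = 115.23°  ·
  (0,3): δ = 52.06°  ·
  (0,4): δ = 28.97°  ·
  (0,5): δ = 54.80°  ·
  (0,6): δ = 90.56°  ·
  (1,2): δ = 152.31°  ·
  (1,3): δ = 89.14°  ·
  (1,4): δ = 8.11°  ✓
  (1,5): δ = 17.72°  ✓
  (1,6): δ = 53.48°  ·
  (2,3): δ = 116.83°  ·
  (2,4): δ = 35.80°  ·
  (2,5): δ = 9.98°  ✓
  (2,6): δ = 25.78°  ✓
  (3,4): δ = 98.97°  ·
  (3,5): δ = 73.15°  ·
  (3,6): δ = 37.39°  ·
  (4,5): δ = 154.18°  ·
  (4,6): δ = 118.42°  ·
  (5,6): δ = 144.24°  ·
antipodal pairs: 4

count = 4; pairs: (1,4), (1,5), (2,5), (2,6)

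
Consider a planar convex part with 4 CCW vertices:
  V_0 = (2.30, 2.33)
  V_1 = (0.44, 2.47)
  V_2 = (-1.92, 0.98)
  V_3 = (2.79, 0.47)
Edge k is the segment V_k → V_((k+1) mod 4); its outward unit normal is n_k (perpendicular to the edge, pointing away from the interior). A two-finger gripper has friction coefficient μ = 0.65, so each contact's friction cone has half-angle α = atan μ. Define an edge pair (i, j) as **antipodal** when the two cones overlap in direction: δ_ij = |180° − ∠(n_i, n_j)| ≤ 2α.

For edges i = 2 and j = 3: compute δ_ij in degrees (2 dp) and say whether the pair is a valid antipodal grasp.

α = atan 0.65 = 33.02°;  2α = 66.05°
edge 2: e_2 = (+4.71, -0.51);  n_2 = (-0.1077, -0.9942)
edge 3: e_3 = (-0.49, +1.86);  n_3 = (+0.9670, +0.2547)
∠(n_2, n_3) = 110.94°
δ = |180° − 110.94°| = 69.06°
69.06° > 2α = 66.05°  →  invalid

δ = 69.06°, invalid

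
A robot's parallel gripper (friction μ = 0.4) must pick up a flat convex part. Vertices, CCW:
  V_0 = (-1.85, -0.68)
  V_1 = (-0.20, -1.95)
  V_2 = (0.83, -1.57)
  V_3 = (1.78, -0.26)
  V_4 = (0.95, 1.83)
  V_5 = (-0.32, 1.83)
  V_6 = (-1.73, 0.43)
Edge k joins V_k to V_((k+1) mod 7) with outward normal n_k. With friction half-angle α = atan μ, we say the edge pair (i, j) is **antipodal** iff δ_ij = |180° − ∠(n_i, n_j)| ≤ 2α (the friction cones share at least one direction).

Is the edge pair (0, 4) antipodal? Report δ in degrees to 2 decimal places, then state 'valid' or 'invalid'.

δ = 37.59°, valid

α = atan 0.4 = 21.80°;  2α = 43.60°
edge 0: e_0 = (+1.65, -1.27);  n_0 = (-0.6099, -0.7924)
edge 4: e_4 = (-1.27, +0.00);  n_4 = (+0.0000, +1.0000)
∠(n_0, n_4) = 142.41°
δ = |180° − 142.41°| = 37.59°
37.59° ≤ 2α = 43.60°  →  valid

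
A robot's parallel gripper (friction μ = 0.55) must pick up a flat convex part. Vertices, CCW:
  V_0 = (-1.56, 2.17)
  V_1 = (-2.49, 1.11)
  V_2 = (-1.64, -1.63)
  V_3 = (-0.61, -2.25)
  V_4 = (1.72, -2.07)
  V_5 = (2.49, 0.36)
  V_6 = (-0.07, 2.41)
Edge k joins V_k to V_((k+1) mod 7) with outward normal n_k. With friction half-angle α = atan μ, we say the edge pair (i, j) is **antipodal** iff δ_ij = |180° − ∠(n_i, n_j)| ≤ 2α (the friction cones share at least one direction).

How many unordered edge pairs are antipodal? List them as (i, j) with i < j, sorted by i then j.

α = atan 0.55 = 28.81°;  2α = 57.62°
n_0 = (-0.7517, +0.6595)
n_1 = (-0.9551, -0.2963)
n_2 = (-0.5157, -0.8568)
n_3 = (+0.0770, -0.9970)
n_4 = (+0.9533, -0.3021)
n_5 = (+0.6251, +0.7806)
n_6 = (-0.1590, +0.9873)
  (0,1): δ = 121.50°  ·
  (0,2): δ = 79.78°  ·
  (0,3): δ = 44.32°  ✓
  (0,4): δ = 23.68°  ✓
  (0,5): δ = 92.58°  ·
  (0,6): δ = 140.41°  ·
  (1,2): δ = 138.28°  ·
  (1,3): δ = 102.82°  ·
  (1,4): δ = 34.82°  ✓
  (1,5): δ = 34.08°  ✓
  (1,6): δ = 81.92°  ·
  (2,3): δ = 144.54°  ·
  (2,4): δ = 76.54°  ·
  (2,5): δ = 7.64°  ✓
  (2,6): δ = 40.20°  ✓
  (3,4): δ = 112.00°  ·
  (3,5): δ = 43.10°  ✓
  (3,6): δ = 4.73°  ✓
  (4,5): δ = 111.11°  ·
  (4,6): δ = 63.27°  ·
  (5,6): δ = 132.16°  ·
antipodal pairs: 8

count = 8; pairs: (0,3), (0,4), (1,4), (1,5), (2,5), (2,6), (3,5), (3,6)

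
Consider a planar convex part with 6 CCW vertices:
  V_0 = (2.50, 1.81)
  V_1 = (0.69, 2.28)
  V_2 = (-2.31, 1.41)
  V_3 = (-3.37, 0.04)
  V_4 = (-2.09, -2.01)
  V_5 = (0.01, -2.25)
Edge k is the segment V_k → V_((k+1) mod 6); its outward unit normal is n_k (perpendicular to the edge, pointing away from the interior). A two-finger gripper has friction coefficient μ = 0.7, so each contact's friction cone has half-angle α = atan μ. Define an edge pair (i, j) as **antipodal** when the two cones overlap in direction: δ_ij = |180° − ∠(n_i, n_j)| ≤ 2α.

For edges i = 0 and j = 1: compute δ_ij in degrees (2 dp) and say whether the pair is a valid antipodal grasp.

δ = 149.27°, invalid

α = atan 0.7 = 34.99°;  2α = 69.98°
edge 0: e_0 = (-1.81, +0.47);  n_0 = (+0.2513, +0.9679)
edge 1: e_1 = (-3.00, -0.87);  n_1 = (-0.2785, +0.9604)
∠(n_0, n_1) = 30.73°
δ = |180° − 30.73°| = 149.27°
149.27° > 2α = 69.98°  →  invalid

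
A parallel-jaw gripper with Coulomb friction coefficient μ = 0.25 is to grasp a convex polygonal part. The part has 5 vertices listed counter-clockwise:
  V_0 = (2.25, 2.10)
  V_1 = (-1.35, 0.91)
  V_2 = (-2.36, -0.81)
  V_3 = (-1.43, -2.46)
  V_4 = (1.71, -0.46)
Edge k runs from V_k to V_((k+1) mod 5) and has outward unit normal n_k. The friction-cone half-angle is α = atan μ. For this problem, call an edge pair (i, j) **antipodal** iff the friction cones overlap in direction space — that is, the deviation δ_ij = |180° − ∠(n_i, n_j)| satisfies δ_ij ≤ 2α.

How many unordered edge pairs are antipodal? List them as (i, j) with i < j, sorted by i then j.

α = atan 0.25 = 14.04°;  2α = 28.07°
n_0 = (-0.3139, +0.9495)
n_1 = (-0.8623, +0.5064)
n_2 = (-0.8712, -0.4910)
n_3 = (+0.5372, -0.8434)
n_4 = (+0.9785, -0.2064)
  (0,1): δ = 138.71°  ·
  (0,2): δ = 78.88°  ·
  (0,3): δ = 14.20°  ✓
  (0,4): δ = 59.80°  ·
  (1,2): δ = 120.17°  ·
  (1,3): δ = 27.08°  ✓
  (1,4): δ = 18.51°  ✓
  (2,3): δ = 86.91°  ·
  (2,4): δ = 41.32°  ·
  (3,4): δ = 134.41°  ·
antipodal pairs: 3

count = 3; pairs: (0,3), (1,3), (1,4)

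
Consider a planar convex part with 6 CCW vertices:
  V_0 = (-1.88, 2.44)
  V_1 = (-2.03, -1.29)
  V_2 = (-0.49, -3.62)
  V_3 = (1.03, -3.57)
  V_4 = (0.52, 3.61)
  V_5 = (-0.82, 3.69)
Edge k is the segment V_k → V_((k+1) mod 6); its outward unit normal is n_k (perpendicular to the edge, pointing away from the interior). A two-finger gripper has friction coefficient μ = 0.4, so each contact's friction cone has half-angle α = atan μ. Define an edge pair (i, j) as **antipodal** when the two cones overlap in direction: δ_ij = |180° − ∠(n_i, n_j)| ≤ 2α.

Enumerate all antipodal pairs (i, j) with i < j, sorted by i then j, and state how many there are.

count = 3; pairs: (0,3), (1,3), (2,4)

α = atan 0.4 = 21.80°;  2α = 43.60°
n_0 = (-0.9992, +0.0402)
n_1 = (-0.8342, -0.5514)
n_2 = (+0.0329, -0.9995)
n_3 = (+0.9975, +0.0709)
n_4 = (+0.0596, +0.9982)
n_5 = (-0.7627, +0.6468)
  (0,1): δ = 144.23°  ·
  (0,2): δ = 85.81°  ·
  (0,3): δ = 6.37°  ✓
  (0,4): δ = 88.89°  ·
  (0,5): δ = 142.00°  ·
  (1,2): δ = 121.58°  ·
  (1,3): δ = 29.40°  ✓
  (1,4): δ = 53.12°  ·
  (1,5): δ = 106.24°  ·
  (2,3): δ = 87.82°  ·
  (2,4): δ = 5.30°  ✓
  (2,5): δ = 47.82°  ·
  (3,4): δ = 97.48°  ·
  (3,5): δ = 44.36°  ·
  (4,5): δ = 126.88°  ·
antipodal pairs: 3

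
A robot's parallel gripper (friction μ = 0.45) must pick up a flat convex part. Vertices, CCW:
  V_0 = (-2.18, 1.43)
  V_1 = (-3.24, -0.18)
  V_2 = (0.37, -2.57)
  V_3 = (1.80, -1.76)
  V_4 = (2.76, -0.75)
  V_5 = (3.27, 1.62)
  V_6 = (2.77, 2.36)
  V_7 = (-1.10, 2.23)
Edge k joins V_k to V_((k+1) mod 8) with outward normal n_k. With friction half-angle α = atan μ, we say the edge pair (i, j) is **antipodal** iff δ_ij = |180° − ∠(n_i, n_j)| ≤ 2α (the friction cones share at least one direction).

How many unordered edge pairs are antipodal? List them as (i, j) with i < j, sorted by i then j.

α = atan 0.45 = 24.23°;  2α = 48.46°
n_0 = (-0.8352, +0.5499)
n_1 = (-0.5520, -0.8338)
n_2 = (+0.4929, -0.8701)
n_3 = (+0.7248, -0.6889)
n_4 = (+0.9776, -0.2104)
n_5 = (+0.8286, +0.5599)
n_6 = (-0.0336, +0.9994)
n_7 = (-0.5952, +0.8036)
  (0,1): δ = 90.15°  ·
  (0,2): δ = 27.11°  ✓
  (0,3): δ = 10.19°  ✓
  (0,4): δ = 21.22°  ✓
  (0,5): δ = 67.41°  ·
  (0,6): δ = 125.28°  ·
  (0,7): δ = 159.89°  ·
  (1,2): δ = 116.96°  ·
  (1,3): δ = 100.04°  ·
  (1,4): δ = 68.64°  ·
  (1,5): δ = 22.45°  ✓
  (1,6): δ = 35.43°  ✓
  (1,7): δ = 70.04°  ·
  (2,3): δ = 163.07°  ·
  (2,4): δ = 131.67°  ·
  (2,5): δ = 85.48°  ·
  (2,6): δ = 27.60°  ✓
  (2,7): δ = 7.00°  ✓
  (3,4): δ = 148.60°  ·
  (3,5): δ = 102.41°  ·
  (3,6): δ = 44.53°  ✓
  (3,7): δ = 9.93°  ✓
  (4,5): δ = 133.81°  ·
  (4,6): δ = 75.93°  ·
  (4,7): δ = 41.33°  ✓
  (5,6): δ = 122.12°  ·
  (5,7): δ = 87.52°  ·
  (6,7): δ = 145.40°  ·
antipodal pairs: 10

count = 10; pairs: (0,2), (0,3), (0,4), (1,5), (1,6), (2,6), (2,7), (3,6), (3,7), (4,7)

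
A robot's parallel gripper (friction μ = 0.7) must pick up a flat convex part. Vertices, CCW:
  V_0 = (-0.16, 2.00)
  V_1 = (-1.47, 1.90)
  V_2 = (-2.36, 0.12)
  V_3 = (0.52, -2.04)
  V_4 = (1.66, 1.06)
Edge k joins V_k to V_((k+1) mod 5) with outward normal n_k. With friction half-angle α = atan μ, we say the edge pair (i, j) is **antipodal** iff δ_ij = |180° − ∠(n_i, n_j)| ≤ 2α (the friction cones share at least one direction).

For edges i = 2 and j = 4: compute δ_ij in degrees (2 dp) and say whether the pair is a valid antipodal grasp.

δ = 9.55°, valid

α = atan 0.7 = 34.99°;  2α = 69.98°
edge 2: e_2 = (+2.88, -2.16);  n_2 = (-0.6000, -0.8000)
edge 4: e_4 = (-1.82, +0.94);  n_4 = (+0.4589, +0.8885)
∠(n_2, n_4) = 170.45°
δ = |180° − 170.45°| = 9.55°
9.55° ≤ 2α = 69.98°  →  valid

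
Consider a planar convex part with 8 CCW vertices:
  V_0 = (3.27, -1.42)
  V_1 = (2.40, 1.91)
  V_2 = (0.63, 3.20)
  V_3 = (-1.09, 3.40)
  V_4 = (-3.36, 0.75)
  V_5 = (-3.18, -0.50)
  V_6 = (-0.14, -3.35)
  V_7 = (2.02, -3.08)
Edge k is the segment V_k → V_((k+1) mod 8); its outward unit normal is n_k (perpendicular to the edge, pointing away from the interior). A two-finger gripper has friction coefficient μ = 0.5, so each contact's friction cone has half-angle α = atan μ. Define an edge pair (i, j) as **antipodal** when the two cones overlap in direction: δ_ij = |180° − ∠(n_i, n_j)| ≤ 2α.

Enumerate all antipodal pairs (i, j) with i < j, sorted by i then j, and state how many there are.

α = atan 0.5 = 26.57°;  2α = 53.13°
n_0 = (+0.9675, +0.2528)
n_1 = (+0.5890, +0.8081)
n_2 = (+0.1155, +0.9933)
n_3 = (-0.7595, +0.6506)
n_4 = (-0.9898, -0.1425)
n_5 = (-0.6839, -0.7295)
n_6 = (+0.1240, -0.9923)
n_7 = (+0.7988, -0.6015)
  (0,1): δ = 140.73°  ·
  (0,2): δ = 111.27°  ·
  (0,3): δ = 55.23°  ·
  (0,4): δ = 6.45°  ✓
  (0,5): δ = 32.21°  ✓
  (0,6): δ = 82.48°  ·
  (0,7): δ = 128.38°  ·
  (1,2): δ = 150.55°  ·
  (1,3): δ = 94.50°  ·
  (1,4): δ = 45.72°  ✓
  (1,5): δ = 7.07°  ✓
  (1,6): δ = 43.21°  ✓
  (1,7): δ = 89.10°  ·
  (2,3): δ = 123.95°  ·
  (2,4): δ = 75.17°  ·
  (2,5): δ = 36.52°  ✓
  (2,6): δ = 13.76°  ✓
  (2,7): δ = 59.65°  ·
  (3,4): δ = 131.22°  ·
  (3,5): δ = 92.57°  ·
  (3,6): δ = 42.29°  ✓
  (3,7): δ = 3.60°  ✓
  (4,5): δ = 141.35°  ·
  (4,6): δ = 91.07°  ·
  (4,7): δ = 45.17°  ✓
  (5,6): δ = 129.72°  ·
  (5,7): δ = 83.83°  ·
  (6,7): δ = 134.11°  ·
antipodal pairs: 10

count = 10; pairs: (0,4), (0,5), (1,4), (1,5), (1,6), (2,5), (2,6), (3,6), (3,7), (4,7)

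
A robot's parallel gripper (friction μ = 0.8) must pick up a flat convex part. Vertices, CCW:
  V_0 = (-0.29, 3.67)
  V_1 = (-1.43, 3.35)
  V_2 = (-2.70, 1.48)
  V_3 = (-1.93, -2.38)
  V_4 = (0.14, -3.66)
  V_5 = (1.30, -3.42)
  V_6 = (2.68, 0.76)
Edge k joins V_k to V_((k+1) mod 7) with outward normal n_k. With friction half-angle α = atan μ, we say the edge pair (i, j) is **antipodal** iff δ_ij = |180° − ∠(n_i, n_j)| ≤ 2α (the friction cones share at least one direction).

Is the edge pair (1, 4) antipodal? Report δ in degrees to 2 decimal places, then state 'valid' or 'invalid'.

δ = 44.13°, valid

α = atan 0.8 = 38.66°;  2α = 77.32°
edge 1: e_1 = (-1.27, -1.87);  n_1 = (-0.8273, +0.5618)
edge 4: e_4 = (+1.16, +0.24);  n_4 = (+0.2026, -0.9793)
∠(n_1, n_4) = 135.87°
δ = |180° − 135.87°| = 44.13°
44.13° ≤ 2α = 77.32°  →  valid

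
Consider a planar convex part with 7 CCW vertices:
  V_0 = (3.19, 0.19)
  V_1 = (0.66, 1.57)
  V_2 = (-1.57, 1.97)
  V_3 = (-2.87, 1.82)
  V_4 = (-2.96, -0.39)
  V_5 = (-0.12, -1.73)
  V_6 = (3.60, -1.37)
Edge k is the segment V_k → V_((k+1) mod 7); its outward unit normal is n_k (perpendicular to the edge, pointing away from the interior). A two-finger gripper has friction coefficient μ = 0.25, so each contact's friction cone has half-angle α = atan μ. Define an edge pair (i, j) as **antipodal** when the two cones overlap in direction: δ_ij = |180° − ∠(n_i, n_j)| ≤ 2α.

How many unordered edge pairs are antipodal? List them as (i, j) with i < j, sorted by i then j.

count = 5; pairs: (0,4), (1,4), (1,5), (2,5), (3,6)

α = atan 0.25 = 14.04°;  2α = 28.07°
n_0 = (+0.4789, +0.8779)
n_1 = (+0.1766, +0.9843)
n_2 = (-0.1146, +0.9934)
n_3 = (-0.9992, +0.0407)
n_4 = (-0.4267, -0.9044)
n_5 = (+0.0963, -0.9954)
n_6 = (+0.9672, +0.2542)
  (0,1): δ = 161.56°  ·
  (0,2): δ = 144.81°  ·
  (0,3): δ = 63.72°  ·
  (0,4): δ = 3.35°  ✓
  (0,5): δ = 34.14°  ·
  (0,6): δ = 133.34°  ·
  (1,2): δ = 163.25°  ·
  (1,3): δ = 82.16°  ·
  (1,4): δ = 15.09°  ✓
  (1,5): δ = 15.70°  ✓
  (1,6): δ = 114.89°  ·
  (2,3): δ = 98.91°  ·
  (2,4): δ = 31.84°  ·
  (2,5): δ = 1.05°  ✓
  (2,6): δ = 98.14°  ·
  (3,4): δ = 112.93°  ·
  (3,5): δ = 82.14°  ·
  (3,6): δ = 17.06°  ✓
  (4,5): δ = 149.21°  ·
  (4,6): δ = 50.02°  ·
  (5,6): δ = 80.80°  ·
antipodal pairs: 5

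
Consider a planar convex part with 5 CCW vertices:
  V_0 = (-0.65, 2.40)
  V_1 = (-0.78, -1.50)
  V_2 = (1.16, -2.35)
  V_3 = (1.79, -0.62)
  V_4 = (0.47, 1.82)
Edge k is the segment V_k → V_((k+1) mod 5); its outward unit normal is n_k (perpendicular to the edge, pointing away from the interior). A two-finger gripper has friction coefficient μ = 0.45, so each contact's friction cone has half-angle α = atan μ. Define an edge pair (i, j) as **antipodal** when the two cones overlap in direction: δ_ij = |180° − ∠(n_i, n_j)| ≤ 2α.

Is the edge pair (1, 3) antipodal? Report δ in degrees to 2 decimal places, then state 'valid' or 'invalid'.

δ = 37.93°, valid

α = atan 0.45 = 24.23°;  2α = 48.46°
edge 1: e_1 = (+1.94, -0.85);  n_1 = (-0.4013, -0.9159)
edge 3: e_3 = (-1.32, +2.44);  n_3 = (+0.8795, +0.4758)
∠(n_1, n_3) = 142.07°
δ = |180° − 142.07°| = 37.93°
37.93° ≤ 2α = 48.46°  →  valid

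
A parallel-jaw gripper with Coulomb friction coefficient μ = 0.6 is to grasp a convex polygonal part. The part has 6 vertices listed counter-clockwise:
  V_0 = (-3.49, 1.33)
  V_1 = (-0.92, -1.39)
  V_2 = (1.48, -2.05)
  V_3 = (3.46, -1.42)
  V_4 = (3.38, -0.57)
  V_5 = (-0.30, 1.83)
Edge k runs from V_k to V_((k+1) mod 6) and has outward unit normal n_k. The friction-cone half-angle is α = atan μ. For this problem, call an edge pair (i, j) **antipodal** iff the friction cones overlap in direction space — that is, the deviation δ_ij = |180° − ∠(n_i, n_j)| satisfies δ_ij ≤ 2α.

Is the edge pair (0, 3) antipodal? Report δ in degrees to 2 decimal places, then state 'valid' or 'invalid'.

α = atan 0.6 = 30.96°;  2α = 61.93°
edge 0: e_0 = (+2.57, -2.72);  n_0 = (-0.7269, -0.6868)
edge 3: e_3 = (-0.08, +0.85);  n_3 = (+0.9956, +0.0937)
∠(n_0, n_3) = 142.00°
δ = |180° − 142.00°| = 38.00°
38.00° ≤ 2α = 61.93°  →  valid

δ = 38.00°, valid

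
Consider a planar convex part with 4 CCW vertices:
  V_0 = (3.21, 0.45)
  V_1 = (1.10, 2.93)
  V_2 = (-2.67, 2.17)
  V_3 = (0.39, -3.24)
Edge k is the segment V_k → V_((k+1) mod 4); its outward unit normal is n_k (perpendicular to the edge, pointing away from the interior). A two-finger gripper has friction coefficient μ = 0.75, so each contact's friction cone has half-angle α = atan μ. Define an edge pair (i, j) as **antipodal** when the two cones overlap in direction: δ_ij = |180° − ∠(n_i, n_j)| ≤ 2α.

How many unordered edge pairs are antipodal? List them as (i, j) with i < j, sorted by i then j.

count = 4; pairs: (0,2), (1,2), (1,3), (2,3)

α = atan 0.75 = 36.87°;  2α = 73.74°
n_0 = (+0.7616, +0.6480)
n_1 = (-0.1976, +0.9803)
n_2 = (-0.8704, -0.4923)
n_3 = (+0.7945, -0.6072)
  (0,1): δ = 118.99°  ·
  (0,2): δ = 10.90°  ✓
  (0,3): δ = 102.22°  ·
  (1,2): δ = 71.90°  ✓
  (1,3): δ = 41.21°  ✓
  (2,3): δ = 66.88°  ✓
antipodal pairs: 4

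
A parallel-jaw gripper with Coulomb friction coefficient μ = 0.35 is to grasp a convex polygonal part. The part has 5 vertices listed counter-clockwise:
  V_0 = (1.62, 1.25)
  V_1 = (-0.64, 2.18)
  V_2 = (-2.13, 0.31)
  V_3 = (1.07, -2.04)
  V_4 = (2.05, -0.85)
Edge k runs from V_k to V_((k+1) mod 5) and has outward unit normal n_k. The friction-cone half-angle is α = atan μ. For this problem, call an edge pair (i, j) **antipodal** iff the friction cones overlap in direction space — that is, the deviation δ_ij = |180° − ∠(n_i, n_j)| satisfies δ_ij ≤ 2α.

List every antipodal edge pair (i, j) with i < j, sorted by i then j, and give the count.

α = atan 0.35 = 19.29°;  2α = 38.58°
n_0 = (+0.3805, +0.9248)
n_1 = (-0.7821, +0.6232)
n_2 = (-0.5919, -0.8060)
n_3 = (+0.7719, -0.6357)
n_4 = (+0.9797, +0.2006)
  (0,1): δ = 106.18°  ·
  (0,2): δ = 13.93°  ✓
  (0,3): δ = 72.89°  ·
  (0,4): δ = 123.94°  ·
  (1,2): δ = 87.75°  ·
  (1,3): δ = 0.92°  ✓
  (1,4): δ = 50.12°  ·
  (2,3): δ = 93.18°  ·
  (2,4): δ = 42.14°  ·
  (3,4): δ = 128.96°  ·
antipodal pairs: 2

count = 2; pairs: (0,2), (1,3)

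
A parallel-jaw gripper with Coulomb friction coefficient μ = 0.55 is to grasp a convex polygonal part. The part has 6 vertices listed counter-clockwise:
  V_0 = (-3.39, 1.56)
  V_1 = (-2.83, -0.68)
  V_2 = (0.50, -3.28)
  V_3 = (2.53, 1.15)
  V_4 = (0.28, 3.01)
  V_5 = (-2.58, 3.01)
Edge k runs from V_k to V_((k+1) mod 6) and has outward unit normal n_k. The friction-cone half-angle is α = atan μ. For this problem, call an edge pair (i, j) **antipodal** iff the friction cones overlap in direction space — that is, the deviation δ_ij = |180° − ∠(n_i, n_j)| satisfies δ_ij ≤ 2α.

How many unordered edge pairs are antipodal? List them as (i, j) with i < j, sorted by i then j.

count = 5; pairs: (0,2), (0,3), (1,3), (1,4), (2,5)

α = atan 0.55 = 28.81°;  2α = 57.62°
n_0 = (-0.9701, -0.2425)
n_1 = (-0.6154, -0.7882)
n_2 = (+0.9091, -0.4166)
n_3 = (+0.6371, +0.7707)
n_4 = (+0.0000, +1.0000)
n_5 = (-0.8730, +0.4877)
  (0,1): δ = 142.02°  ·
  (0,2): δ = 38.66°  ✓
  (0,3): δ = 36.38°  ✓
  (0,4): δ = 75.96°  ·
  (0,5): δ = 136.78°  ·
  (1,2): δ = 76.64°  ·
  (1,3): δ = 1.60°  ✓
  (1,4): δ = 37.98°  ✓
  (1,5): δ = 98.79°  ·
  (2,3): δ = 104.96°  ·
  (2,4): δ = 65.38°  ·
  (2,5): δ = 4.57°  ✓
  (3,4): δ = 140.42°  ·
  (3,5): δ = 79.61°  ·
  (4,5): δ = 119.19°  ·
antipodal pairs: 5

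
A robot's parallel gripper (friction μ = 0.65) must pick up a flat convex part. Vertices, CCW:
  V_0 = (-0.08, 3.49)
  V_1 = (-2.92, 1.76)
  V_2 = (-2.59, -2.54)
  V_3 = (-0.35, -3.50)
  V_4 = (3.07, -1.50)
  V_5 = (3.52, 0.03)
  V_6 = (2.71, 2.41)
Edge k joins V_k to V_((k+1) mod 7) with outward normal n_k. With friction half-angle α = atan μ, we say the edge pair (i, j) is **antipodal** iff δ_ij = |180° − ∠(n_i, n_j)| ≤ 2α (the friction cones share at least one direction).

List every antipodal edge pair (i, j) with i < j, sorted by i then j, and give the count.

count = 10; pairs: (0,2), (0,3), (0,4), (1,3), (1,4), (1,5), (1,6), (2,5), (2,6), (3,6)

α = atan 0.65 = 33.02°;  2α = 66.05°
n_0 = (-0.5202, +0.8540)
n_1 = (-0.9971, -0.0765)
n_2 = (-0.3939, -0.9191)
n_3 = (+0.5048, -0.8632)
n_4 = (+0.9594, -0.2822)
n_5 = (+0.9467, +0.3222)
n_6 = (+0.3610, +0.9326)
  (0,1): δ = 116.96°  ·
  (0,2): δ = 54.55°  ✓
  (0,3): δ = 1.03°  ✓
  (0,4): δ = 42.26°  ✓
  (0,5): δ = 77.45°  ·
  (0,6): δ = 127.49°  ·
  (1,2): δ = 117.59°  ·
  (1,3): δ = 64.07°  ✓
  (1,4): δ = 20.78°  ✓
  (1,5): δ = 14.41°  ✓
  (1,6): δ = 64.45°  ✓
  (2,3): δ = 126.48°  ·
  (2,4): δ = 83.19°  ·
  (2,5): δ = 48.01°  ✓
  (2,6): δ = 2.04°  ✓
  (3,4): δ = 136.71°  ·
  (3,5): δ = 101.52°  ·
  (3,6): δ = 51.48°  ✓
  (4,5): δ = 144.82°  ·
  (4,6): δ = 94.77°  ·
  (5,6): δ = 129.96°  ·
antipodal pairs: 10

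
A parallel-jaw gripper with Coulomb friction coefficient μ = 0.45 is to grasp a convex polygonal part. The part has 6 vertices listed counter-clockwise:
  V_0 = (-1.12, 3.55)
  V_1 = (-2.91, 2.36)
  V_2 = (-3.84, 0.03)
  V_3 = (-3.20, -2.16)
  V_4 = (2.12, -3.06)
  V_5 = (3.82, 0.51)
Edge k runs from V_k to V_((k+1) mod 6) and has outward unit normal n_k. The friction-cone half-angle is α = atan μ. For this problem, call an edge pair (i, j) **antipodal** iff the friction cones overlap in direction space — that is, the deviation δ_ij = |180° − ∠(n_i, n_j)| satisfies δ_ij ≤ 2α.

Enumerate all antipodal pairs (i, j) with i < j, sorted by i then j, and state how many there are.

count = 6; pairs: (0,3), (0,4), (1,4), (2,4), (2,5), (3,5)

α = atan 0.45 = 24.23°;  2α = 48.46°
n_0 = (-0.5536, +0.8328)
n_1 = (-0.9288, +0.3707)
n_2 = (-0.9599, -0.2805)
n_3 = (-0.1668, -0.9860)
n_4 = (+0.9029, -0.4299)
n_5 = (+0.5241, +0.8517)
  (0,1): δ = 145.38°  ·
  (0,2): δ = 107.33°  ·
  (0,3): δ = 43.22°  ✓
  (0,4): δ = 30.92°  ✓
  (0,5): δ = 114.78°  ·
  (1,2): δ = 141.95°  ·
  (1,3): δ = 77.84°  ·
  (1,4): δ = 3.70°  ✓
  (1,5): δ = 80.15°  ·
  (2,3): δ = 115.89°  ·
  (2,4): δ = 41.75°  ✓
  (2,5): δ = 42.10°  ✓
  (3,4): δ = 105.86°  ·
  (3,5): δ = 22.01°  ✓
  (4,5): δ = 96.14°  ·
antipodal pairs: 6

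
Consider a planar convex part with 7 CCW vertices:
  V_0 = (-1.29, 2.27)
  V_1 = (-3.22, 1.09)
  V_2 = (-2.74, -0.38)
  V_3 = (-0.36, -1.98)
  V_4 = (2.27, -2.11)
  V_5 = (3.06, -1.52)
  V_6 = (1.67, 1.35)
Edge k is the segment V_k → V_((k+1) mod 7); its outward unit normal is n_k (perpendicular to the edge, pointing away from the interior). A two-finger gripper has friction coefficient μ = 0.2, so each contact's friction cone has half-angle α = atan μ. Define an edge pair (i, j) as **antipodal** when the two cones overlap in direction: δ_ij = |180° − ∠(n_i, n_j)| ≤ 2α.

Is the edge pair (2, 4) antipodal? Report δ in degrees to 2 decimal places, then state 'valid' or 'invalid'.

δ = 109.33°, invalid

α = atan 0.2 = 11.31°;  2α = 22.62°
edge 2: e_2 = (+2.38, -1.60);  n_2 = (-0.5579, -0.8299)
edge 4: e_4 = (+0.79, +0.59);  n_4 = (+0.5984, -0.8012)
∠(n_2, n_4) = 70.67°
δ = |180° − 70.67°| = 109.33°
109.33° > 2α = 22.62°  →  invalid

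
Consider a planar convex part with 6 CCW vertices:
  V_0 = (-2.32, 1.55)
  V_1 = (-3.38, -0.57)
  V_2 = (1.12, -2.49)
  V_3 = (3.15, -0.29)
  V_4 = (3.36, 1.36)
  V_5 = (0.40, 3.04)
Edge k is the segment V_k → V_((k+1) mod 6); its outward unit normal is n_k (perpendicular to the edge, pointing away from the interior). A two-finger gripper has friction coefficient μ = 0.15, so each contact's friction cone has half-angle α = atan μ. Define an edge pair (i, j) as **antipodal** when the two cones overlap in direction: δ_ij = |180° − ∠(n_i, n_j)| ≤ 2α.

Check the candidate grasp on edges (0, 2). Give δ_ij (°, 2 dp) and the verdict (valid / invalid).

δ = 16.13°, valid

α = atan 0.15 = 8.53°;  2α = 17.06°
edge 0: e_0 = (-1.06, -2.12);  n_0 = (-0.8944, +0.4472)
edge 2: e_2 = (+2.03, +2.20);  n_2 = (+0.7349, -0.6781)
∠(n_0, n_2) = 163.87°
δ = |180° − 163.87°| = 16.13°
16.13° ≤ 2α = 17.06°  →  valid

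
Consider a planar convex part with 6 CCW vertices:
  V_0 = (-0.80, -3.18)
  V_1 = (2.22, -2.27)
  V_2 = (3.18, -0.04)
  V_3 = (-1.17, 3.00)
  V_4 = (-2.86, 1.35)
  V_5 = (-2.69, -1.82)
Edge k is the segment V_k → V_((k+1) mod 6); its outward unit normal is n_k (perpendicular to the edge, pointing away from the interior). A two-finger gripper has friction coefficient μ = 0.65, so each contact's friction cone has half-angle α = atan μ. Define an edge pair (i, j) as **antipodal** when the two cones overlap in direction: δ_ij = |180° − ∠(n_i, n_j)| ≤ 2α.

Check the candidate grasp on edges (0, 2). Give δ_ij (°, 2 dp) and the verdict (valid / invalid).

δ = 51.72°, valid

α = atan 0.65 = 33.02°;  2α = 66.05°
edge 0: e_0 = (+3.02, +0.91);  n_0 = (+0.2885, -0.9575)
edge 2: e_2 = (-4.35, +3.04);  n_2 = (+0.5728, +0.8197)
∠(n_0, n_2) = 128.28°
δ = |180° − 128.28°| = 51.72°
51.72° ≤ 2α = 66.05°  →  valid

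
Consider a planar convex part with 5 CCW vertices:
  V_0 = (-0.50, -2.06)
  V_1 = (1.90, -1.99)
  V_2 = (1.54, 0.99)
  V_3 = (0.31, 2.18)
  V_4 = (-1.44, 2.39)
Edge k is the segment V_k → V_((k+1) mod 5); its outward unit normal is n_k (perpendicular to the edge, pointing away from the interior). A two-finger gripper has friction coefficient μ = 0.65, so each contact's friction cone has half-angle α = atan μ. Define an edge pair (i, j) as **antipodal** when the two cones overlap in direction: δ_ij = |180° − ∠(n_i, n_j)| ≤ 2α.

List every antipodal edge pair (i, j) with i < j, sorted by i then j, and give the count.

α = atan 0.65 = 33.02°;  2α = 66.05°
n_0 = (+0.0292, -0.9996)
n_1 = (+0.9928, +0.1199)
n_2 = (+0.6953, +0.7187)
n_3 = (+0.1191, +0.9929)
n_4 = (-0.9784, -0.2067)
  (0,1): δ = 84.78°  ·
  (0,2): δ = 45.72°  ✓
  (0,3): δ = 8.51°  ✓
  (0,4): δ = 100.26°  ·
  (1,2): δ = 140.94°  ·
  (1,3): δ = 103.73°  ·
  (1,4): δ = 5.04°  ✓
  (2,3): δ = 142.79°  ·
  (2,4): δ = 34.02°  ✓
  (3,4): δ = 71.23°  ·
antipodal pairs: 4

count = 4; pairs: (0,2), (0,3), (1,4), (2,4)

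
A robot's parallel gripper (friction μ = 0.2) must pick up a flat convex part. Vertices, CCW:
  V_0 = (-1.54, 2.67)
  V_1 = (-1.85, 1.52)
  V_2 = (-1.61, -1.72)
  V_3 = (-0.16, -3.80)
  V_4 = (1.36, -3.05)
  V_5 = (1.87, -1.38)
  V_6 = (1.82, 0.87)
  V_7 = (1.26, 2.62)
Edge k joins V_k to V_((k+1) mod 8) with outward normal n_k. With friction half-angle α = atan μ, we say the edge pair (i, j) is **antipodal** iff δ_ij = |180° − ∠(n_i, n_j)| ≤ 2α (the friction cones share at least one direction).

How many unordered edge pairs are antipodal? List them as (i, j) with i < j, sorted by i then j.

count = 6; pairs: (0,4), (0,5), (1,4), (1,5), (1,6), (2,6)

α = atan 0.2 = 11.31°;  2α = 22.62°
n_0 = (-0.9655, +0.2603)
n_1 = (-0.9973, -0.0739)
n_2 = (-0.8203, -0.5719)
n_3 = (+0.4425, -0.8968)
n_4 = (+0.9564, -0.2921)
n_5 = (+0.9998, +0.0222)
n_6 = (+0.9524, +0.3048)
n_7 = (+0.0179, +0.9998)
  (0,1): δ = 160.68°  ·
  (0,2): δ = 130.03°  ·
  (0,3): δ = 48.65°  ·
  (0,4): δ = 1.90°  ✓
  (0,5): δ = 16.36°  ✓
  (0,6): δ = 32.83°  ·
  (0,7): δ = 104.06°  ·
  (1,2): δ = 149.36°  ·
  (1,3): δ = 67.97°  ·
  (1,4): δ = 21.22°  ✓
  (1,5): δ = 2.96°  ✓
  (1,6): δ = 13.51°  ✓
  (1,7): δ = 84.74°  ·
  (2,3): δ = 98.62°  ·
  (2,4): δ = 51.86°  ·
  (2,5): δ = 33.61°  ·
  (2,6): δ = 17.14°  ✓
  (2,7): δ = 54.10°  ·
  (3,4): δ = 133.24°  ·
  (3,5): δ = 114.99°  ·
  (3,6): δ = 98.52°  ·
  (3,7): δ = 27.29°  ·
  (4,5): δ = 161.74°  ·
  (4,6): δ = 145.27°  ·
  (4,7): δ = 74.04°  ·
  (5,6): δ = 163.53°  ·
  (5,7): δ = 92.30°  ·
  (6,7): δ = 108.77°  ·
antipodal pairs: 6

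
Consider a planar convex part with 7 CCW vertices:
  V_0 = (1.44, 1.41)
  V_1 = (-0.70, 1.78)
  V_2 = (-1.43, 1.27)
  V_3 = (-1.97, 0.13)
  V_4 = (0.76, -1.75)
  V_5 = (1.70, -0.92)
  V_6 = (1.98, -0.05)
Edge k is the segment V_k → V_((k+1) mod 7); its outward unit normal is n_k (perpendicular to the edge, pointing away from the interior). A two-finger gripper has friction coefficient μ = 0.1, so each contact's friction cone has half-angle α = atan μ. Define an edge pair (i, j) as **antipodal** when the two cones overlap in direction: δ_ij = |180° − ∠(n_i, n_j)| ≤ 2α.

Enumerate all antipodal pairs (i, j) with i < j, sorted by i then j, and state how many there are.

count = 2; pairs: (1,4), (2,5)

α = atan 0.1 = 5.71°;  2α = 11.42°
n_0 = (+0.1704, +0.9854)
n_1 = (-0.5727, +0.8198)
n_2 = (-0.9037, +0.4281)
n_3 = (-0.5672, -0.8236)
n_4 = (+0.6619, -0.7496)
n_5 = (+0.9519, -0.3064)
n_6 = (+0.9379, +0.3469)
  (0,1): δ = 135.25°  ·
  (0,2): δ = 105.54°  ·
  (0,3): δ = 24.74°  ·
  (0,4): δ = 51.25°  ·
  (0,5): δ = 81.97°  ·
  (0,6): δ = 120.11°  ·
  (1,2): δ = 150.29°  ·
  (1,3): δ = 69.49°  ·
  (1,4): δ = 6.50°  ✓
  (1,5): δ = 37.22°  ·
  (1,6): δ = 75.36°  ·
  (2,3): δ = 99.21°  ·
  (2,4): δ = 23.21°  ·
  (2,5): δ = 7.51°  ✓
  (2,6): δ = 45.64°  ·
  (3,4): δ = 104.00°  ·
  (3,5): δ = 73.29°  ·
  (3,6): δ = 35.15°  ·
  (4,5): δ = 149.28°  ·
  (4,6): δ = 111.15°  ·
  (5,6): δ = 141.86°  ·
antipodal pairs: 2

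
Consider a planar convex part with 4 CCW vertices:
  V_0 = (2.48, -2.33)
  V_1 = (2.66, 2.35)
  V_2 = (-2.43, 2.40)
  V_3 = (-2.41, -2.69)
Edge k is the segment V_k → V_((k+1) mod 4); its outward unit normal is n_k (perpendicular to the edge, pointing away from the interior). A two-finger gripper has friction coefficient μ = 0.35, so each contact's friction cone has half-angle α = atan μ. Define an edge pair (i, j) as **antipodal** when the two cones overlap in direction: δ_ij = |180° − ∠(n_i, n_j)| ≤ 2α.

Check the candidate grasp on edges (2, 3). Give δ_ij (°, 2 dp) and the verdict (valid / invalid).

α = atan 0.35 = 19.29°;  2α = 38.58°
edge 2: e_2 = (+0.02, -5.09);  n_2 = (-1.0000, -0.0039)
edge 3: e_3 = (+4.89, +0.36);  n_3 = (+0.0734, -0.9973)
∠(n_2, n_3) = 93.99°
δ = |180° − 93.99°| = 86.01°
86.01° > 2α = 38.58°  →  invalid

δ = 86.01°, invalid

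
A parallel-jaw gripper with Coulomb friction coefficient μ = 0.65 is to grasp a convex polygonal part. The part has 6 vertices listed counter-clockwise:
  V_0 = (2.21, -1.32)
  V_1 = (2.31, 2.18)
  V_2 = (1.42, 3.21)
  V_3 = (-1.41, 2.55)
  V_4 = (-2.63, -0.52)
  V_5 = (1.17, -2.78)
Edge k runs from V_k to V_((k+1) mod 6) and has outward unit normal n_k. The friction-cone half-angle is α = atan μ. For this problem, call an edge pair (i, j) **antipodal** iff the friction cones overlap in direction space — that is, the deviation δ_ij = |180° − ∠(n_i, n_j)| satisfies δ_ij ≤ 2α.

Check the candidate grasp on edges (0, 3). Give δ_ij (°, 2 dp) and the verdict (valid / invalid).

δ = 20.04°, valid

α = atan 0.65 = 33.02°;  2α = 66.05°
edge 0: e_0 = (+0.10, +3.50);  n_0 = (+0.9996, -0.0286)
edge 3: e_3 = (-1.22, -3.07);  n_3 = (-0.9293, +0.3693)
∠(n_0, n_3) = 159.96°
δ = |180° − 159.96°| = 20.04°
20.04° ≤ 2α = 66.05°  →  valid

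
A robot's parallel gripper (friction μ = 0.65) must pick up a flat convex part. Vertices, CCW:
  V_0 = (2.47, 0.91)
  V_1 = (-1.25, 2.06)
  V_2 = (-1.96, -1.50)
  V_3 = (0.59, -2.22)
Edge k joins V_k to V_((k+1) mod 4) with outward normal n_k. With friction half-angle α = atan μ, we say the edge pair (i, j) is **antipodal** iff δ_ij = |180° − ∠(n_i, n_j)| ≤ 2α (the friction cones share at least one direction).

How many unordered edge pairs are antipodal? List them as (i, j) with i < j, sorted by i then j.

count = 2; pairs: (0,2), (1,3)

α = atan 0.65 = 33.02°;  2α = 66.05°
n_0 = (+0.2953, +0.9554)
n_1 = (-0.9807, +0.1956)
n_2 = (-0.2717, -0.9624)
n_3 = (+0.8573, -0.5149)
  (0,1): δ = 84.10°  ·
  (0,2): δ = 1.41°  ✓
  (0,3): δ = 76.19°  ·
  (1,2): δ = 94.49°  ·
  (1,3): δ = 19.71°  ✓
  (2,3): δ = 105.22°  ·
antipodal pairs: 2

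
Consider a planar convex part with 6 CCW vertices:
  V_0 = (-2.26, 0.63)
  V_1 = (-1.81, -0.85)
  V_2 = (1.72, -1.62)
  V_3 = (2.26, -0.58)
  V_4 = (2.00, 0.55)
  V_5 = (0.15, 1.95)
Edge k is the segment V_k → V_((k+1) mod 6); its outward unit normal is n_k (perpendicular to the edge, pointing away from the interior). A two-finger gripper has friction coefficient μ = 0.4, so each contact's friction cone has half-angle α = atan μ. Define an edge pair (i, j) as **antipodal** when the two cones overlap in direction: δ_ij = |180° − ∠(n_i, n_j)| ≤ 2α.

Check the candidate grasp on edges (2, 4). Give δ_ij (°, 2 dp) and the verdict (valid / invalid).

α = atan 0.4 = 21.80°;  2α = 43.60°
edge 2: e_2 = (+0.54, +1.04);  n_2 = (+0.8875, -0.4608)
edge 4: e_4 = (-1.85, +1.40);  n_4 = (+0.6034, +0.7974)
∠(n_2, n_4) = 80.32°
δ = |180° − 80.32°| = 99.68°
99.68° > 2α = 43.60°  →  invalid

δ = 99.68°, invalid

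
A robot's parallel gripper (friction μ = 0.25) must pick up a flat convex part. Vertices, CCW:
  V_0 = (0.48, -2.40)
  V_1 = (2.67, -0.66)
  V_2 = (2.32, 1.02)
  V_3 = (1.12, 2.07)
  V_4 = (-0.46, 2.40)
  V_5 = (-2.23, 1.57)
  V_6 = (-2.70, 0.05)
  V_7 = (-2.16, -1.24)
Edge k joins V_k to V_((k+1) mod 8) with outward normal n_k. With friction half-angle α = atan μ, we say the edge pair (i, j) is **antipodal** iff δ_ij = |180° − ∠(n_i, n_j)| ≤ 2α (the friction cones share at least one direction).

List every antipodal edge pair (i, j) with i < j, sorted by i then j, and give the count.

α = atan 0.25 = 14.04°;  2α = 28.07°
n_0 = (+0.6221, -0.7830)
n_1 = (+0.9790, +0.2040)
n_2 = (+0.6585, +0.7526)
n_3 = (+0.2044, +0.9789)
n_4 = (-0.4246, +0.9054)
n_5 = (-0.9554, +0.2954)
n_6 = (-0.9224, -0.3861)
n_7 = (-0.4023, -0.9155)
  (0,1): δ = 116.70°  ·
  (0,2): δ = 79.65°  ·
  (0,3): δ = 50.27°  ·
  (0,4): δ = 13.34°  ✓
  (0,5): δ = 34.35°  ·
  (0,6): δ = 74.25°  ·
  (0,7): δ = 117.81°  ·
  (1,2): δ = 142.95°  ·
  (1,3): δ = 113.57°  ·
  (1,4): δ = 76.65°  ·
  (1,5): δ = 28.95°  ·
  (1,6): δ = 10.95°  ✓
  (1,7): δ = 54.51°  ·
  (2,3): δ = 150.61°  ·
  (2,4): δ = 113.69°  ·
  (2,5): δ = 66.00°  ·
  (2,6): δ = 26.10°  ✓
  (2,7): δ = 17.47°  ✓
  (3,4): δ = 143.08°  ·
  (3,5): δ = 95.38°  ·
  (3,6): δ = 55.49°  ·
  (3,7): δ = 11.92°  ✓
  (4,5): δ = 132.31°  ·
  (4,6): δ = 92.41°  ·
  (4,7): δ = 48.84°  ·
  (5,6): δ = 140.10°  ·
  (5,7): δ = 96.54°  ·
  (6,7): δ = 136.43°  ·
antipodal pairs: 5

count = 5; pairs: (0,4), (1,6), (2,6), (2,7), (3,7)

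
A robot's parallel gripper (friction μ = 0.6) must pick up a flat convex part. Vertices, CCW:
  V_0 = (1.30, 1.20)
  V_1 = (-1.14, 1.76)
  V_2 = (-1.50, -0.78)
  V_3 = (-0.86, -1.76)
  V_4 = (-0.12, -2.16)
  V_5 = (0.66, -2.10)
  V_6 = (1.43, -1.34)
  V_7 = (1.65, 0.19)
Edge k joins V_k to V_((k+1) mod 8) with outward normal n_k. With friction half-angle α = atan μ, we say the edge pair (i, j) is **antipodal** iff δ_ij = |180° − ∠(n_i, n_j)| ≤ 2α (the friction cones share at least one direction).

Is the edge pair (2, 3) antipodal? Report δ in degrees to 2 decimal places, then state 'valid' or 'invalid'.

α = atan 0.6 = 30.96°;  2α = 61.93°
edge 2: e_2 = (+0.64, -0.98);  n_2 = (-0.8373, -0.5468)
edge 3: e_3 = (+0.74, -0.40);  n_3 = (-0.4755, -0.8797)
∠(n_2, n_3) = 28.46°
δ = |180° − 28.46°| = 151.54°
151.54° > 2α = 61.93°  →  invalid

δ = 151.54°, invalid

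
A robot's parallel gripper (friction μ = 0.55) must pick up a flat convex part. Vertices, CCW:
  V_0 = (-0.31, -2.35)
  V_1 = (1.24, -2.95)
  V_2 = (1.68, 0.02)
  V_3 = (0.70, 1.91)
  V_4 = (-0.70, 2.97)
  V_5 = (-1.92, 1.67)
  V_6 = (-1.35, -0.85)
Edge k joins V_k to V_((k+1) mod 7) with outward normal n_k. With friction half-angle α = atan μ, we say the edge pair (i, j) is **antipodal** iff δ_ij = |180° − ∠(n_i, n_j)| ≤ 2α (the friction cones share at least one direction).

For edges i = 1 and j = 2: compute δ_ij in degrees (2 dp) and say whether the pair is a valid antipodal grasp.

δ = 144.17°, invalid

α = atan 0.55 = 28.81°;  2α = 57.62°
edge 1: e_1 = (+0.44, +2.97);  n_1 = (+0.9892, -0.1465)
edge 2: e_2 = (-0.98, +1.89);  n_2 = (+0.8878, +0.4603)
∠(n_1, n_2) = 35.83°
δ = |180° − 35.83°| = 144.17°
144.17° > 2α = 57.62°  →  invalid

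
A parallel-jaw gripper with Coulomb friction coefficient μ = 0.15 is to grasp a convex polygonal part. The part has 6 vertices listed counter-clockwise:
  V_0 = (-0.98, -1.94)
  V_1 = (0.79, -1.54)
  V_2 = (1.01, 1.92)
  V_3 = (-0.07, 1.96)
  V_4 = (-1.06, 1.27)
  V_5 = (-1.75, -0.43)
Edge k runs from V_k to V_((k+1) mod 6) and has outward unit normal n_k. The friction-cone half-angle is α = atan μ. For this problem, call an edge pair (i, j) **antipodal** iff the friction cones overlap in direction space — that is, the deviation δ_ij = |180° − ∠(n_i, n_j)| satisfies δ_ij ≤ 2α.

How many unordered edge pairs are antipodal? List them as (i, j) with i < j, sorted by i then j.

count = 1; pairs: (0,2)

α = atan 0.15 = 8.53°;  2α = 17.06°
n_0 = (+0.2204, -0.9754)
n_1 = (+0.9980, -0.0635)
n_2 = (+0.0370, +0.9993)
n_3 = (-0.5718, +0.8204)
n_4 = (-0.9266, +0.3761)
n_5 = (-0.8909, -0.4543)
  (0,1): δ = 106.37°  ·
  (0,2): δ = 14.86°  ✓
  (0,3): δ = 22.14°  ·
  (0,4): δ = 55.17°  ·
  (0,5): δ = 104.28°  ·
  (1,2): δ = 88.48°  ·
  (1,3): δ = 51.49°  ·
  (1,4): δ = 18.45°  ·
  (1,5): δ = 30.66°  ·
  (2,3): δ = 143.00°  ·
  (2,4): δ = 109.97°  ·
  (2,5): δ = 60.86°  ·
  (3,4): δ = 146.97°  ·
  (3,5): δ = 97.86°  ·
  (4,5): δ = 130.89°  ·
antipodal pairs: 1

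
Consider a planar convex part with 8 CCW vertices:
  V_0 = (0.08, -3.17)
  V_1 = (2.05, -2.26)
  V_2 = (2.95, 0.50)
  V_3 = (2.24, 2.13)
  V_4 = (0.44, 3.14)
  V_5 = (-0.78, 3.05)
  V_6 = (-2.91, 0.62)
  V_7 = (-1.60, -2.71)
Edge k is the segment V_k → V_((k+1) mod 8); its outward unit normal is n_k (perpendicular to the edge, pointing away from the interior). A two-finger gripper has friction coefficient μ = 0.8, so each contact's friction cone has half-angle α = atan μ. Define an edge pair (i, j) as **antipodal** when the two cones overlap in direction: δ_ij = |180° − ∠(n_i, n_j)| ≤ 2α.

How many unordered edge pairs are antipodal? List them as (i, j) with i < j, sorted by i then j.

α = atan 0.8 = 38.66°;  2α = 77.32°
n_0 = (+0.4194, -0.9078)
n_1 = (+0.9507, -0.3100)
n_2 = (+0.9168, +0.3993)
n_3 = (+0.4893, +0.8721)
n_4 = (-0.0736, +0.9973)
n_5 = (-0.7520, +0.6592)
n_6 = (-0.9306, -0.3661)
n_7 = (-0.2641, -0.9645)
  (0,1): δ = 132.85°  ·
  (0,2): δ = 91.26°  ·
  (0,3): δ = 54.09°  ✓
  (0,4): δ = 20.57°  ✓
  (0,5): δ = 23.97°  ✓
  (0,6): δ = 86.68°  ·
  (0,7): δ = 139.89°  ·
  (1,2): δ = 138.40°  ·
  (1,3): δ = 101.24°  ·
  (1,4): δ = 67.72°  ✓
  (1,5): δ = 23.18°  ✓
  (1,6): δ = 39.53°  ✓
  (1,7): δ = 92.75°  ·
  (2,3): δ = 142.83°  ·
  (2,4): δ = 109.32°  ·
  (2,5): δ = 64.77°  ✓
  (2,6): δ = 2.06°  ✓
  (2,7): δ = 51.15°  ✓
  (3,4): δ = 146.48°  ·
  (3,5): δ = 101.94°  ·
  (3,6): δ = 39.23°  ✓
  (3,7): δ = 13.98°  ✓
  (4,5): δ = 135.46°  ·
  (4,6): δ = 72.74°  ✓
  (4,7): δ = 19.53°  ✓
  (5,6): δ = 117.29°  ·
  (5,7): δ = 64.08°  ✓
  (6,7): δ = 126.79°  ·
antipodal pairs: 14

count = 14; pairs: (0,3), (0,4), (0,5), (1,4), (1,5), (1,6), (2,5), (2,6), (2,7), (3,6), (3,7), (4,6), (4,7), (5,7)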